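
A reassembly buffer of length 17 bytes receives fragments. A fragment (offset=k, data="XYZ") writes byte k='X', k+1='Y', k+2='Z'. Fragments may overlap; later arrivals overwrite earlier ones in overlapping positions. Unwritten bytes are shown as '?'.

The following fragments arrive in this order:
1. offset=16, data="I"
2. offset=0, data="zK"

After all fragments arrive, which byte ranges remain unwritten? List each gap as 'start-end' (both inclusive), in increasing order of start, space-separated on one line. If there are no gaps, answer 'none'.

Fragment 1: offset=16 len=1
Fragment 2: offset=0 len=2
Gaps: 2-15

Answer: 2-15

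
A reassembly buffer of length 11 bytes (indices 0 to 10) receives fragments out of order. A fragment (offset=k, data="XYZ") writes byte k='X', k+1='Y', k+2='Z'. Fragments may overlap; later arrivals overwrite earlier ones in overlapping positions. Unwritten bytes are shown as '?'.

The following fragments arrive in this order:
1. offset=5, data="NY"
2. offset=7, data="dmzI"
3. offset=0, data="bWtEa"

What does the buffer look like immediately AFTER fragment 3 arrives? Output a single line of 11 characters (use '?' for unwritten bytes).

Answer: bWtEaNYdmzI

Derivation:
Fragment 1: offset=5 data="NY" -> buffer=?????NY????
Fragment 2: offset=7 data="dmzI" -> buffer=?????NYdmzI
Fragment 3: offset=0 data="bWtEa" -> buffer=bWtEaNYdmzI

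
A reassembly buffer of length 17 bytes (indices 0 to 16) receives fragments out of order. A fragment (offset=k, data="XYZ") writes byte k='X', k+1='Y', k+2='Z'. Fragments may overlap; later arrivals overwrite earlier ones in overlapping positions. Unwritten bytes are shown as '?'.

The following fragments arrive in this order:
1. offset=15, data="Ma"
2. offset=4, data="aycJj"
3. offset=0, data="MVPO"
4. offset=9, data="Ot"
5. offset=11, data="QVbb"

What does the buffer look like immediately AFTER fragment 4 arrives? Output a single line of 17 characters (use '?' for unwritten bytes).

Answer: MVPOaycJjOt????Ma

Derivation:
Fragment 1: offset=15 data="Ma" -> buffer=???????????????Ma
Fragment 2: offset=4 data="aycJj" -> buffer=????aycJj??????Ma
Fragment 3: offset=0 data="MVPO" -> buffer=MVPOaycJj??????Ma
Fragment 4: offset=9 data="Ot" -> buffer=MVPOaycJjOt????Ma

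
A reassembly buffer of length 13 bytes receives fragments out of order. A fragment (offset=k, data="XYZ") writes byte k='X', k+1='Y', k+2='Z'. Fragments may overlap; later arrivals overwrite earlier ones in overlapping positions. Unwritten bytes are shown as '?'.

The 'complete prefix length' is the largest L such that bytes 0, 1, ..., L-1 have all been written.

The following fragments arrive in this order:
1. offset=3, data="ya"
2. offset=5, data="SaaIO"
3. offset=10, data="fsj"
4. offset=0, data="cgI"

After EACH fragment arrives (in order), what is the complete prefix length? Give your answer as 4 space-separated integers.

Fragment 1: offset=3 data="ya" -> buffer=???ya???????? -> prefix_len=0
Fragment 2: offset=5 data="SaaIO" -> buffer=???yaSaaIO??? -> prefix_len=0
Fragment 3: offset=10 data="fsj" -> buffer=???yaSaaIOfsj -> prefix_len=0
Fragment 4: offset=0 data="cgI" -> buffer=cgIyaSaaIOfsj -> prefix_len=13

Answer: 0 0 0 13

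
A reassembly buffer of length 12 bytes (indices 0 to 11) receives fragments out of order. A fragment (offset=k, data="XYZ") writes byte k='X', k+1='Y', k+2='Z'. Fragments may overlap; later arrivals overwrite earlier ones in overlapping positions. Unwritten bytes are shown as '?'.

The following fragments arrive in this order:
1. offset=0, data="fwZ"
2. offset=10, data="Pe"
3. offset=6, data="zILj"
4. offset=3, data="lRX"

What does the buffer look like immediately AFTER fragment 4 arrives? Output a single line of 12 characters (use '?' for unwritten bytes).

Fragment 1: offset=0 data="fwZ" -> buffer=fwZ?????????
Fragment 2: offset=10 data="Pe" -> buffer=fwZ???????Pe
Fragment 3: offset=6 data="zILj" -> buffer=fwZ???zILjPe
Fragment 4: offset=3 data="lRX" -> buffer=fwZlRXzILjPe

Answer: fwZlRXzILjPe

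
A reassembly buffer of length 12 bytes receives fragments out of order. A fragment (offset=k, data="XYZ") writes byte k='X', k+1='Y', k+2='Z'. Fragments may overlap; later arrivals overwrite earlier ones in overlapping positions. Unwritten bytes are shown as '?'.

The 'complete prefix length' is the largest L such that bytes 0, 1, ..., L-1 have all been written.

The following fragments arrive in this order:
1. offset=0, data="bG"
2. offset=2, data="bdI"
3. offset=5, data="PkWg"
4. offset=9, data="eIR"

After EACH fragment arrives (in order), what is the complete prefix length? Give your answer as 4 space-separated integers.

Fragment 1: offset=0 data="bG" -> buffer=bG?????????? -> prefix_len=2
Fragment 2: offset=2 data="bdI" -> buffer=bGbdI??????? -> prefix_len=5
Fragment 3: offset=5 data="PkWg" -> buffer=bGbdIPkWg??? -> prefix_len=9
Fragment 4: offset=9 data="eIR" -> buffer=bGbdIPkWgeIR -> prefix_len=12

Answer: 2 5 9 12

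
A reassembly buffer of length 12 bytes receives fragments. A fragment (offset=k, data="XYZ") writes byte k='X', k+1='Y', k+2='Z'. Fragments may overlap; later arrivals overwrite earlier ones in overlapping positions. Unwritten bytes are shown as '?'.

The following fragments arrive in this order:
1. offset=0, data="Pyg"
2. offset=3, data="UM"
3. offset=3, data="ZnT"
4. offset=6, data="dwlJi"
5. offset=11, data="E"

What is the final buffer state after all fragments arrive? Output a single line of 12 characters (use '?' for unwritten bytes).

Answer: PygZnTdwlJiE

Derivation:
Fragment 1: offset=0 data="Pyg" -> buffer=Pyg?????????
Fragment 2: offset=3 data="UM" -> buffer=PygUM???????
Fragment 3: offset=3 data="ZnT" -> buffer=PygZnT??????
Fragment 4: offset=6 data="dwlJi" -> buffer=PygZnTdwlJi?
Fragment 5: offset=11 data="E" -> buffer=PygZnTdwlJiE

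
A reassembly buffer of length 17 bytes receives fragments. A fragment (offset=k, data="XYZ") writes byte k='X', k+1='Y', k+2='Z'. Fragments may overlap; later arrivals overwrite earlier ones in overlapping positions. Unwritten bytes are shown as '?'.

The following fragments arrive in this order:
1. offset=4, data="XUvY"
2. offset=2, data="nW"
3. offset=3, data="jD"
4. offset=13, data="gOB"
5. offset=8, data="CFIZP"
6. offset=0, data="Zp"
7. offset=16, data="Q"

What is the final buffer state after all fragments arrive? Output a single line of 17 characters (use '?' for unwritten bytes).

Answer: ZpnjDUvYCFIZPgOBQ

Derivation:
Fragment 1: offset=4 data="XUvY" -> buffer=????XUvY?????????
Fragment 2: offset=2 data="nW" -> buffer=??nWXUvY?????????
Fragment 3: offset=3 data="jD" -> buffer=??njDUvY?????????
Fragment 4: offset=13 data="gOB" -> buffer=??njDUvY?????gOB?
Fragment 5: offset=8 data="CFIZP" -> buffer=??njDUvYCFIZPgOB?
Fragment 6: offset=0 data="Zp" -> buffer=ZpnjDUvYCFIZPgOB?
Fragment 7: offset=16 data="Q" -> buffer=ZpnjDUvYCFIZPgOBQ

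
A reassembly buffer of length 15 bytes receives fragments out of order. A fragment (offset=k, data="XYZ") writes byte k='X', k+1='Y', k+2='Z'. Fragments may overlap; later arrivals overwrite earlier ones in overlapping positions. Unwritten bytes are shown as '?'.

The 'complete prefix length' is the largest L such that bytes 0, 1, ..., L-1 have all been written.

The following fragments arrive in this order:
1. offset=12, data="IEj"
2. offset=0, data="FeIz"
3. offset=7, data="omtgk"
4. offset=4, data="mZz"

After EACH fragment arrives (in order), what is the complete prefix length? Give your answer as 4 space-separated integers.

Fragment 1: offset=12 data="IEj" -> buffer=????????????IEj -> prefix_len=0
Fragment 2: offset=0 data="FeIz" -> buffer=FeIz????????IEj -> prefix_len=4
Fragment 3: offset=7 data="omtgk" -> buffer=FeIz???omtgkIEj -> prefix_len=4
Fragment 4: offset=4 data="mZz" -> buffer=FeIzmZzomtgkIEj -> prefix_len=15

Answer: 0 4 4 15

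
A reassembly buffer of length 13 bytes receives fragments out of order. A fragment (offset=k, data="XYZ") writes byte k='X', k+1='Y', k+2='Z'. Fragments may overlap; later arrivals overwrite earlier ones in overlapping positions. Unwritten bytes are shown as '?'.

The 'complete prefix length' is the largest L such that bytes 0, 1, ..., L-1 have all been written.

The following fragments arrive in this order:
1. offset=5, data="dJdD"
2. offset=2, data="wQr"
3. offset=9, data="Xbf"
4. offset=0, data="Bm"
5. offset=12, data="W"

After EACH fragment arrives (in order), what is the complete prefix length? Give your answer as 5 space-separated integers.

Fragment 1: offset=5 data="dJdD" -> buffer=?????dJdD???? -> prefix_len=0
Fragment 2: offset=2 data="wQr" -> buffer=??wQrdJdD???? -> prefix_len=0
Fragment 3: offset=9 data="Xbf" -> buffer=??wQrdJdDXbf? -> prefix_len=0
Fragment 4: offset=0 data="Bm" -> buffer=BmwQrdJdDXbf? -> prefix_len=12
Fragment 5: offset=12 data="W" -> buffer=BmwQrdJdDXbfW -> prefix_len=13

Answer: 0 0 0 12 13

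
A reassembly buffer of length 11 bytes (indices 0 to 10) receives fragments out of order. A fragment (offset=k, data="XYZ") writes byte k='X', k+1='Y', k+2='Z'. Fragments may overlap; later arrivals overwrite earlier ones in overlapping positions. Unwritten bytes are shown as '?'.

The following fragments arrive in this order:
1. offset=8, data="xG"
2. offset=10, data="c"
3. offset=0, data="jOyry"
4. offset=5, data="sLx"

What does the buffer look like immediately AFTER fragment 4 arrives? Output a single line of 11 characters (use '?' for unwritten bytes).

Answer: jOyrysLxxGc

Derivation:
Fragment 1: offset=8 data="xG" -> buffer=????????xG?
Fragment 2: offset=10 data="c" -> buffer=????????xGc
Fragment 3: offset=0 data="jOyry" -> buffer=jOyry???xGc
Fragment 4: offset=5 data="sLx" -> buffer=jOyrysLxxGc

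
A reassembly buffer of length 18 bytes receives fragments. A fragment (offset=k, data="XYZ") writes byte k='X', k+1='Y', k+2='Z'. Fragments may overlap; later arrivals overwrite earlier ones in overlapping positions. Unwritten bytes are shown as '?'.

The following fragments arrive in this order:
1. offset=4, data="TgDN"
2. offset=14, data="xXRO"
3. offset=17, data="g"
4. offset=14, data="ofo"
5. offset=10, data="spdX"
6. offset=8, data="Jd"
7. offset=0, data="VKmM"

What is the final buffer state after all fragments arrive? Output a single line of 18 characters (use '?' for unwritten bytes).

Fragment 1: offset=4 data="TgDN" -> buffer=????TgDN??????????
Fragment 2: offset=14 data="xXRO" -> buffer=????TgDN??????xXRO
Fragment 3: offset=17 data="g" -> buffer=????TgDN??????xXRg
Fragment 4: offset=14 data="ofo" -> buffer=????TgDN??????ofog
Fragment 5: offset=10 data="spdX" -> buffer=????TgDN??spdXofog
Fragment 6: offset=8 data="Jd" -> buffer=????TgDNJdspdXofog
Fragment 7: offset=0 data="VKmM" -> buffer=VKmMTgDNJdspdXofog

Answer: VKmMTgDNJdspdXofog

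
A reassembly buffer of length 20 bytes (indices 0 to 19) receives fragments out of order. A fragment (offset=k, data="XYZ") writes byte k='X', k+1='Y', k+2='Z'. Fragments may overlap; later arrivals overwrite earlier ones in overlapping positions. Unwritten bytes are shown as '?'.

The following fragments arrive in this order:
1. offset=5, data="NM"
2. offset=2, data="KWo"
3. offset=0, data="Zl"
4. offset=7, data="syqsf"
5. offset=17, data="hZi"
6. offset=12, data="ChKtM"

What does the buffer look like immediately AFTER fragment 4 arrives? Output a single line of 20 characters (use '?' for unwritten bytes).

Fragment 1: offset=5 data="NM" -> buffer=?????NM?????????????
Fragment 2: offset=2 data="KWo" -> buffer=??KWoNM?????????????
Fragment 3: offset=0 data="Zl" -> buffer=ZlKWoNM?????????????
Fragment 4: offset=7 data="syqsf" -> buffer=ZlKWoNMsyqsf????????

Answer: ZlKWoNMsyqsf????????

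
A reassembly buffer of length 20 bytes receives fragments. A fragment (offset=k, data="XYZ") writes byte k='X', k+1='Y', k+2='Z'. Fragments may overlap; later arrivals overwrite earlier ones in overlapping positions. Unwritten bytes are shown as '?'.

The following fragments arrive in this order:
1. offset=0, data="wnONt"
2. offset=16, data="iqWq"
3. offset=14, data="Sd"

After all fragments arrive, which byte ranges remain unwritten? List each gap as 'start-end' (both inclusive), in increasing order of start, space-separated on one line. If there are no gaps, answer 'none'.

Answer: 5-13

Derivation:
Fragment 1: offset=0 len=5
Fragment 2: offset=16 len=4
Fragment 3: offset=14 len=2
Gaps: 5-13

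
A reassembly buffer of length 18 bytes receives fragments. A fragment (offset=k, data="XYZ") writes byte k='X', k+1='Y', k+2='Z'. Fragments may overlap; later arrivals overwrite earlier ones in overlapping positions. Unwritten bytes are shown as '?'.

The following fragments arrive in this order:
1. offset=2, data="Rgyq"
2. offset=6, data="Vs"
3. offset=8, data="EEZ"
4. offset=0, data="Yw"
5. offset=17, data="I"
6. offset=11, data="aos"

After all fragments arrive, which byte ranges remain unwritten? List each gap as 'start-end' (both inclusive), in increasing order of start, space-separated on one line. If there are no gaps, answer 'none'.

Fragment 1: offset=2 len=4
Fragment 2: offset=6 len=2
Fragment 3: offset=8 len=3
Fragment 4: offset=0 len=2
Fragment 5: offset=17 len=1
Fragment 6: offset=11 len=3
Gaps: 14-16

Answer: 14-16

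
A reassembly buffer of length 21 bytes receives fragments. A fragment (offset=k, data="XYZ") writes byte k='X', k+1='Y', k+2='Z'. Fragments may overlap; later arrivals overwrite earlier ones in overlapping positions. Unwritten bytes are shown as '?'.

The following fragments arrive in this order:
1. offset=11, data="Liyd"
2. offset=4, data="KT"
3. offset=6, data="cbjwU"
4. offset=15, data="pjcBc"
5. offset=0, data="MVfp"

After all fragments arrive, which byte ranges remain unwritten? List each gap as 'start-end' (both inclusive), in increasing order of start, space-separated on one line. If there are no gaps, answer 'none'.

Answer: 20-20

Derivation:
Fragment 1: offset=11 len=4
Fragment 2: offset=4 len=2
Fragment 3: offset=6 len=5
Fragment 4: offset=15 len=5
Fragment 5: offset=0 len=4
Gaps: 20-20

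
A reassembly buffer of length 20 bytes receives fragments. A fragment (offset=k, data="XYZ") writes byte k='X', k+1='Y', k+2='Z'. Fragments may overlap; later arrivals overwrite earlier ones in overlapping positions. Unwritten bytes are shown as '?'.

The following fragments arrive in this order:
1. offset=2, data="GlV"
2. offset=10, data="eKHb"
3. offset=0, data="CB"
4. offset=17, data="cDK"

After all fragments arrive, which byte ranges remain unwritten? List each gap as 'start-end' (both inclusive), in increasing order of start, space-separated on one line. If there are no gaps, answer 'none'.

Answer: 5-9 14-16

Derivation:
Fragment 1: offset=2 len=3
Fragment 2: offset=10 len=4
Fragment 3: offset=0 len=2
Fragment 4: offset=17 len=3
Gaps: 5-9 14-16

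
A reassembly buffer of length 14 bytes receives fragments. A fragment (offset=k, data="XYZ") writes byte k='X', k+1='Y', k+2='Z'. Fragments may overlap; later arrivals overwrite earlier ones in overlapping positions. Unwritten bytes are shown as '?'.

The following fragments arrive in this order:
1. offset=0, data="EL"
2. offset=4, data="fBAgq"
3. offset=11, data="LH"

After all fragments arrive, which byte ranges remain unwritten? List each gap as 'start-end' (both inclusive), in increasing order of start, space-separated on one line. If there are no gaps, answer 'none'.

Fragment 1: offset=0 len=2
Fragment 2: offset=4 len=5
Fragment 3: offset=11 len=2
Gaps: 2-3 9-10 13-13

Answer: 2-3 9-10 13-13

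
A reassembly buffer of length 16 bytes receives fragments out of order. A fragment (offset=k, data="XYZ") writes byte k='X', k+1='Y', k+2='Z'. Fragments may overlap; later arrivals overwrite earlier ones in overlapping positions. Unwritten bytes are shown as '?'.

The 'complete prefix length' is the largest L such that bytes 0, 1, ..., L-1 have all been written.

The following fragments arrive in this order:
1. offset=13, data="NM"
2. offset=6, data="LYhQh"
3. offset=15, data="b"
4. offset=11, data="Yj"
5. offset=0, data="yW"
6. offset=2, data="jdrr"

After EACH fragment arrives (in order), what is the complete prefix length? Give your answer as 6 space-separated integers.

Fragment 1: offset=13 data="NM" -> buffer=?????????????NM? -> prefix_len=0
Fragment 2: offset=6 data="LYhQh" -> buffer=??????LYhQh??NM? -> prefix_len=0
Fragment 3: offset=15 data="b" -> buffer=??????LYhQh??NMb -> prefix_len=0
Fragment 4: offset=11 data="Yj" -> buffer=??????LYhQhYjNMb -> prefix_len=0
Fragment 5: offset=0 data="yW" -> buffer=yW????LYhQhYjNMb -> prefix_len=2
Fragment 6: offset=2 data="jdrr" -> buffer=yWjdrrLYhQhYjNMb -> prefix_len=16

Answer: 0 0 0 0 2 16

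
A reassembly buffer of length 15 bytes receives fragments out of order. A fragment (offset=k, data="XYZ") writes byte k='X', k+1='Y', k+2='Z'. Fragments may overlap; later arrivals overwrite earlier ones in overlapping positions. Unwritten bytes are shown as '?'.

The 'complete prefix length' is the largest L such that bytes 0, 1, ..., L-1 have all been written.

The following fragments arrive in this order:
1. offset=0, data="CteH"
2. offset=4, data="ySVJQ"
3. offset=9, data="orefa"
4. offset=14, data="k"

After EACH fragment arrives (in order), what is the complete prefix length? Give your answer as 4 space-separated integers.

Fragment 1: offset=0 data="CteH" -> buffer=CteH??????????? -> prefix_len=4
Fragment 2: offset=4 data="ySVJQ" -> buffer=CteHySVJQ?????? -> prefix_len=9
Fragment 3: offset=9 data="orefa" -> buffer=CteHySVJQorefa? -> prefix_len=14
Fragment 4: offset=14 data="k" -> buffer=CteHySVJQorefak -> prefix_len=15

Answer: 4 9 14 15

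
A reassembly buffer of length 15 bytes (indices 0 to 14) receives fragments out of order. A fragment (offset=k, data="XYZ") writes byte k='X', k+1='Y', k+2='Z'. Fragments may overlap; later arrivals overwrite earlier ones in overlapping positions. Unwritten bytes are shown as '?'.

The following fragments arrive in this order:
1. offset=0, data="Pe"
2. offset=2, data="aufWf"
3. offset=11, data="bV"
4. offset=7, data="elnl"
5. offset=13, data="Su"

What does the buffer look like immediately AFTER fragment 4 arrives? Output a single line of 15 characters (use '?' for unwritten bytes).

Answer: PeaufWfelnlbV??

Derivation:
Fragment 1: offset=0 data="Pe" -> buffer=Pe?????????????
Fragment 2: offset=2 data="aufWf" -> buffer=PeaufWf????????
Fragment 3: offset=11 data="bV" -> buffer=PeaufWf????bV??
Fragment 4: offset=7 data="elnl" -> buffer=PeaufWfelnlbV??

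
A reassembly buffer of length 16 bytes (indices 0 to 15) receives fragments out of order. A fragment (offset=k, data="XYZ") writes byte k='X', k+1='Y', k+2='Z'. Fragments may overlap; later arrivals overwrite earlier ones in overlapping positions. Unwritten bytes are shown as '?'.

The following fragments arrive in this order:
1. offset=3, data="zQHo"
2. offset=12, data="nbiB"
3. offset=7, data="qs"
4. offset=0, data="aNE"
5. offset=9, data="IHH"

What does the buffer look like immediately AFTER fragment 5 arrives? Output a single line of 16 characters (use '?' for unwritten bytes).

Answer: aNEzQHoqsIHHnbiB

Derivation:
Fragment 1: offset=3 data="zQHo" -> buffer=???zQHo?????????
Fragment 2: offset=12 data="nbiB" -> buffer=???zQHo?????nbiB
Fragment 3: offset=7 data="qs" -> buffer=???zQHoqs???nbiB
Fragment 4: offset=0 data="aNE" -> buffer=aNEzQHoqs???nbiB
Fragment 5: offset=9 data="IHH" -> buffer=aNEzQHoqsIHHnbiB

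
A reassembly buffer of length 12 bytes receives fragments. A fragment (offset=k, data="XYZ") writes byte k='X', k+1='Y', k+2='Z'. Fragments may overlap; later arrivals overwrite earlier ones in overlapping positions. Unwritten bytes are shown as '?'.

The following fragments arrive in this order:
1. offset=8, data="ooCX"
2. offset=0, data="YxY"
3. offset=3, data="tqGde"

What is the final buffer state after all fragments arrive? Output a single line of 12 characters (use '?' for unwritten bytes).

Answer: YxYtqGdeooCX

Derivation:
Fragment 1: offset=8 data="ooCX" -> buffer=????????ooCX
Fragment 2: offset=0 data="YxY" -> buffer=YxY?????ooCX
Fragment 3: offset=3 data="tqGde" -> buffer=YxYtqGdeooCX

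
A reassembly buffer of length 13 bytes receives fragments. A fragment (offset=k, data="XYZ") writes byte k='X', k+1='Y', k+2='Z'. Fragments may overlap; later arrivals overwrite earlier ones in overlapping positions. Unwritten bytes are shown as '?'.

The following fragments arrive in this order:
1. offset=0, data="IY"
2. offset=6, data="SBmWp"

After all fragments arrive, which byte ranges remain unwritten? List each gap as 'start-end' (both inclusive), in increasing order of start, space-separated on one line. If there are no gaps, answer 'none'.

Answer: 2-5 11-12

Derivation:
Fragment 1: offset=0 len=2
Fragment 2: offset=6 len=5
Gaps: 2-5 11-12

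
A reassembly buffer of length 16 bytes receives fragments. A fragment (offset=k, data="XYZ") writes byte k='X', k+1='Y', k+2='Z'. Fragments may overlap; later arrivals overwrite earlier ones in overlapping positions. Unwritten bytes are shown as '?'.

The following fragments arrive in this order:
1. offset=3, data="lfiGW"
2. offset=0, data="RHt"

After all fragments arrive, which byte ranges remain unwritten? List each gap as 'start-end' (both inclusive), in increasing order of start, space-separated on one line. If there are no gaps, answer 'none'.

Answer: 8-15

Derivation:
Fragment 1: offset=3 len=5
Fragment 2: offset=0 len=3
Gaps: 8-15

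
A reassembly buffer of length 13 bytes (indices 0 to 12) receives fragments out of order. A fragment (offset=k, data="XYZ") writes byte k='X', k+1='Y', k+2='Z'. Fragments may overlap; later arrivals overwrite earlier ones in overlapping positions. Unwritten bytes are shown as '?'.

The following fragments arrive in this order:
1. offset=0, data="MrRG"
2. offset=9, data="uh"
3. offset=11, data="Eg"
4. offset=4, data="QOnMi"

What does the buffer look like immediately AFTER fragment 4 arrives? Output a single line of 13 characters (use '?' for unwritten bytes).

Fragment 1: offset=0 data="MrRG" -> buffer=MrRG?????????
Fragment 2: offset=9 data="uh" -> buffer=MrRG?????uh??
Fragment 3: offset=11 data="Eg" -> buffer=MrRG?????uhEg
Fragment 4: offset=4 data="QOnMi" -> buffer=MrRGQOnMiuhEg

Answer: MrRGQOnMiuhEg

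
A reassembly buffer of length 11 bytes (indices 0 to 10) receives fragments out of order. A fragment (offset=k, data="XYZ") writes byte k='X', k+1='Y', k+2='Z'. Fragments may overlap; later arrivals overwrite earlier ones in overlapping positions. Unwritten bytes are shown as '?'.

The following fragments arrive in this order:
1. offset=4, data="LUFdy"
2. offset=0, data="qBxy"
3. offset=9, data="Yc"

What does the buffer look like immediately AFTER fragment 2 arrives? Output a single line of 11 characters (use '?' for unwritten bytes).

Answer: qBxyLUFdy??

Derivation:
Fragment 1: offset=4 data="LUFdy" -> buffer=????LUFdy??
Fragment 2: offset=0 data="qBxy" -> buffer=qBxyLUFdy??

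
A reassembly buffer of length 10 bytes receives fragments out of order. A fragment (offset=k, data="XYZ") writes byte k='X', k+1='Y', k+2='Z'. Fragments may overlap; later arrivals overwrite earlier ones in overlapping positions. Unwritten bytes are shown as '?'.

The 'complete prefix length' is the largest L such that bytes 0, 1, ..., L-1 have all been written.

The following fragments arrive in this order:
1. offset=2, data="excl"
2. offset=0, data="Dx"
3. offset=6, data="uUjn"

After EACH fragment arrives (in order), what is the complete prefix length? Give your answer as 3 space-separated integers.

Answer: 0 6 10

Derivation:
Fragment 1: offset=2 data="excl" -> buffer=??excl???? -> prefix_len=0
Fragment 2: offset=0 data="Dx" -> buffer=Dxexcl???? -> prefix_len=6
Fragment 3: offset=6 data="uUjn" -> buffer=DxexcluUjn -> prefix_len=10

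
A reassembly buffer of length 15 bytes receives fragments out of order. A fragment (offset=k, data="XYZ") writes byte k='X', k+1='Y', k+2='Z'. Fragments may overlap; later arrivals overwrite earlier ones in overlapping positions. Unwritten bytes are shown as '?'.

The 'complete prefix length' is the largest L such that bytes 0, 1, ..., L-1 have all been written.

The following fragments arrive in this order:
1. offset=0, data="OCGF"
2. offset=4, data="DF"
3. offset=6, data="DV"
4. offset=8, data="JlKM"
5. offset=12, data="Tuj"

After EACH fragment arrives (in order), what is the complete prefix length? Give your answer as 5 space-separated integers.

Answer: 4 6 8 12 15

Derivation:
Fragment 1: offset=0 data="OCGF" -> buffer=OCGF??????????? -> prefix_len=4
Fragment 2: offset=4 data="DF" -> buffer=OCGFDF????????? -> prefix_len=6
Fragment 3: offset=6 data="DV" -> buffer=OCGFDFDV??????? -> prefix_len=8
Fragment 4: offset=8 data="JlKM" -> buffer=OCGFDFDVJlKM??? -> prefix_len=12
Fragment 5: offset=12 data="Tuj" -> buffer=OCGFDFDVJlKMTuj -> prefix_len=15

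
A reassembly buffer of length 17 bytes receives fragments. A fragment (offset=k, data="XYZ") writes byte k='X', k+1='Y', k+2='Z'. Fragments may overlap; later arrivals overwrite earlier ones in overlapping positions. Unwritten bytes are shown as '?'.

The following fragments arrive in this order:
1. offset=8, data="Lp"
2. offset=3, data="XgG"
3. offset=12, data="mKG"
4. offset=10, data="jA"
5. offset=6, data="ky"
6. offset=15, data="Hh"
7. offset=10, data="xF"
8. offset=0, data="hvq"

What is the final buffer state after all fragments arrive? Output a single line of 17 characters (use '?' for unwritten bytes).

Answer: hvqXgGkyLpxFmKGHh

Derivation:
Fragment 1: offset=8 data="Lp" -> buffer=????????Lp???????
Fragment 2: offset=3 data="XgG" -> buffer=???XgG??Lp???????
Fragment 3: offset=12 data="mKG" -> buffer=???XgG??Lp??mKG??
Fragment 4: offset=10 data="jA" -> buffer=???XgG??LpjAmKG??
Fragment 5: offset=6 data="ky" -> buffer=???XgGkyLpjAmKG??
Fragment 6: offset=15 data="Hh" -> buffer=???XgGkyLpjAmKGHh
Fragment 7: offset=10 data="xF" -> buffer=???XgGkyLpxFmKGHh
Fragment 8: offset=0 data="hvq" -> buffer=hvqXgGkyLpxFmKGHh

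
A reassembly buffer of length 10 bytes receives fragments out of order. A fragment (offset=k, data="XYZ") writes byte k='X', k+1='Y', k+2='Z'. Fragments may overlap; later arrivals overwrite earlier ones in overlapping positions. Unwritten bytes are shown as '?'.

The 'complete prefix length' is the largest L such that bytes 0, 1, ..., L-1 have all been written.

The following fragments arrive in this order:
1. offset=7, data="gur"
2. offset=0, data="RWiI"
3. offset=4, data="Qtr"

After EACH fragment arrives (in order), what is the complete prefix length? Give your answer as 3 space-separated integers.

Fragment 1: offset=7 data="gur" -> buffer=???????gur -> prefix_len=0
Fragment 2: offset=0 data="RWiI" -> buffer=RWiI???gur -> prefix_len=4
Fragment 3: offset=4 data="Qtr" -> buffer=RWiIQtrgur -> prefix_len=10

Answer: 0 4 10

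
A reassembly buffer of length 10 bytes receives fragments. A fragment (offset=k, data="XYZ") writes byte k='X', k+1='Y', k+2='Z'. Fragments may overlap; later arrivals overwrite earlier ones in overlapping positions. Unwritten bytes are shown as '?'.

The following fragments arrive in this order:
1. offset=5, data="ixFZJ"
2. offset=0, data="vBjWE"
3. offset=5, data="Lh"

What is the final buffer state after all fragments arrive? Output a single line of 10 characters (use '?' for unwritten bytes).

Fragment 1: offset=5 data="ixFZJ" -> buffer=?????ixFZJ
Fragment 2: offset=0 data="vBjWE" -> buffer=vBjWEixFZJ
Fragment 3: offset=5 data="Lh" -> buffer=vBjWELhFZJ

Answer: vBjWELhFZJ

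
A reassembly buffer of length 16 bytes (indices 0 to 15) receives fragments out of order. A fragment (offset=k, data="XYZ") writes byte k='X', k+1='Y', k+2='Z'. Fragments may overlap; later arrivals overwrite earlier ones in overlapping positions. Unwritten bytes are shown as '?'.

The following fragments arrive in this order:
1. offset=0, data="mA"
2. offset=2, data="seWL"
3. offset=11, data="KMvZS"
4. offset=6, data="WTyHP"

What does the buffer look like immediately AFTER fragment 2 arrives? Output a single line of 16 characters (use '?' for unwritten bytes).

Fragment 1: offset=0 data="mA" -> buffer=mA??????????????
Fragment 2: offset=2 data="seWL" -> buffer=mAseWL??????????

Answer: mAseWL??????????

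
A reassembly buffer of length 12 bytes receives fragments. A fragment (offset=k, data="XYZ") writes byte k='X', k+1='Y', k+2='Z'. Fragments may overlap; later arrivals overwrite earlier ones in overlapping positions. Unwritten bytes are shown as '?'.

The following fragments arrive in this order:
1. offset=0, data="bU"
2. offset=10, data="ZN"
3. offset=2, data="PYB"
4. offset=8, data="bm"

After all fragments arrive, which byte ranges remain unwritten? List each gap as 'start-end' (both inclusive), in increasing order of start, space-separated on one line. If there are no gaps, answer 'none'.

Fragment 1: offset=0 len=2
Fragment 2: offset=10 len=2
Fragment 3: offset=2 len=3
Fragment 4: offset=8 len=2
Gaps: 5-7

Answer: 5-7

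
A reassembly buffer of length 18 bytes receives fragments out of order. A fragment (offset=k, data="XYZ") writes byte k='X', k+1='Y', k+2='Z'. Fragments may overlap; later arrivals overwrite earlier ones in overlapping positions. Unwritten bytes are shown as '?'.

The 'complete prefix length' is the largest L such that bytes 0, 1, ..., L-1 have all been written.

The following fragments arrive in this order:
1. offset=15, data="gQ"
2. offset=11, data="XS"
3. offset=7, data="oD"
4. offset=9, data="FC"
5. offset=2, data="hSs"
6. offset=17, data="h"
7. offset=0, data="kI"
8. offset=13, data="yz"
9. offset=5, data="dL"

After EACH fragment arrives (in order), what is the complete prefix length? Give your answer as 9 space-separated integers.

Fragment 1: offset=15 data="gQ" -> buffer=???????????????gQ? -> prefix_len=0
Fragment 2: offset=11 data="XS" -> buffer=???????????XS??gQ? -> prefix_len=0
Fragment 3: offset=7 data="oD" -> buffer=???????oD??XS??gQ? -> prefix_len=0
Fragment 4: offset=9 data="FC" -> buffer=???????oDFCXS??gQ? -> prefix_len=0
Fragment 5: offset=2 data="hSs" -> buffer=??hSs??oDFCXS??gQ? -> prefix_len=0
Fragment 6: offset=17 data="h" -> buffer=??hSs??oDFCXS??gQh -> prefix_len=0
Fragment 7: offset=0 data="kI" -> buffer=kIhSs??oDFCXS??gQh -> prefix_len=5
Fragment 8: offset=13 data="yz" -> buffer=kIhSs??oDFCXSyzgQh -> prefix_len=5
Fragment 9: offset=5 data="dL" -> buffer=kIhSsdLoDFCXSyzgQh -> prefix_len=18

Answer: 0 0 0 0 0 0 5 5 18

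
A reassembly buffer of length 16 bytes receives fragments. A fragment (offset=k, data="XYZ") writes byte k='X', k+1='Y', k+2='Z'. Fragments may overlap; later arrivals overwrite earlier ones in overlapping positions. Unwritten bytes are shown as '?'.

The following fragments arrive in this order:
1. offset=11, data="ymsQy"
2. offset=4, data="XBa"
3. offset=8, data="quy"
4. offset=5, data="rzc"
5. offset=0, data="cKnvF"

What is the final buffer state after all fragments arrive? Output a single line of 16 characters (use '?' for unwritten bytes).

Answer: cKnvFrzcquyymsQy

Derivation:
Fragment 1: offset=11 data="ymsQy" -> buffer=???????????ymsQy
Fragment 2: offset=4 data="XBa" -> buffer=????XBa????ymsQy
Fragment 3: offset=8 data="quy" -> buffer=????XBa?quyymsQy
Fragment 4: offset=5 data="rzc" -> buffer=????XrzcquyymsQy
Fragment 5: offset=0 data="cKnvF" -> buffer=cKnvFrzcquyymsQy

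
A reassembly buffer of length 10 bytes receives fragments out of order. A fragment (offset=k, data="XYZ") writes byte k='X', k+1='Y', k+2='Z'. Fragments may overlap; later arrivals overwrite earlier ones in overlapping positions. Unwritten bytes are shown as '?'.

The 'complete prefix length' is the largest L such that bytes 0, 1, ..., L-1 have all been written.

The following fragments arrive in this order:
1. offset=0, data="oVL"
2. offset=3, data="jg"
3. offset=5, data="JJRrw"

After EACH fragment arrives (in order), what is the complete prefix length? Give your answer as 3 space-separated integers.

Fragment 1: offset=0 data="oVL" -> buffer=oVL??????? -> prefix_len=3
Fragment 2: offset=3 data="jg" -> buffer=oVLjg????? -> prefix_len=5
Fragment 3: offset=5 data="JJRrw" -> buffer=oVLjgJJRrw -> prefix_len=10

Answer: 3 5 10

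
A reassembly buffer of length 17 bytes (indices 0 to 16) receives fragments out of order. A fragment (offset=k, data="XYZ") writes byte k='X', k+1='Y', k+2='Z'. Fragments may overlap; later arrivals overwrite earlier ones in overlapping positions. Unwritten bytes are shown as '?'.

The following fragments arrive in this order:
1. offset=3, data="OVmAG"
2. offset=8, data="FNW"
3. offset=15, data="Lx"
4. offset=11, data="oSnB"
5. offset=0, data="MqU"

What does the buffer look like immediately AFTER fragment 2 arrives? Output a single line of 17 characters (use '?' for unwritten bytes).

Answer: ???OVmAGFNW??????

Derivation:
Fragment 1: offset=3 data="OVmAG" -> buffer=???OVmAG?????????
Fragment 2: offset=8 data="FNW" -> buffer=???OVmAGFNW??????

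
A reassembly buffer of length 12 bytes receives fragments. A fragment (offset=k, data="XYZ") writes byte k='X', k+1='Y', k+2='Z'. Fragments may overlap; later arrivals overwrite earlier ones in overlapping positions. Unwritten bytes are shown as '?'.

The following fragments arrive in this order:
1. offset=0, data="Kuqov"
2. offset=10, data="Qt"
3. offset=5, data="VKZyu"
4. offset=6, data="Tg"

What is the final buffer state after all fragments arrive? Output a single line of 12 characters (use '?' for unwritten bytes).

Answer: KuqovVTgyuQt

Derivation:
Fragment 1: offset=0 data="Kuqov" -> buffer=Kuqov???????
Fragment 2: offset=10 data="Qt" -> buffer=Kuqov?????Qt
Fragment 3: offset=5 data="VKZyu" -> buffer=KuqovVKZyuQt
Fragment 4: offset=6 data="Tg" -> buffer=KuqovVTgyuQt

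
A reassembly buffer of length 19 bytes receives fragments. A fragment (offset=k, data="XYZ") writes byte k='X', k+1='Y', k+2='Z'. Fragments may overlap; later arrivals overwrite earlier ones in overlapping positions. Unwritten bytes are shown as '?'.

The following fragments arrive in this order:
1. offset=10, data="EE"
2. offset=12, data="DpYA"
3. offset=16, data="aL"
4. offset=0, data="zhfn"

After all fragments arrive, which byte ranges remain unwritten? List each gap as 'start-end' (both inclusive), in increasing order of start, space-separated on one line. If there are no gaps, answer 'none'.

Fragment 1: offset=10 len=2
Fragment 2: offset=12 len=4
Fragment 3: offset=16 len=2
Fragment 4: offset=0 len=4
Gaps: 4-9 18-18

Answer: 4-9 18-18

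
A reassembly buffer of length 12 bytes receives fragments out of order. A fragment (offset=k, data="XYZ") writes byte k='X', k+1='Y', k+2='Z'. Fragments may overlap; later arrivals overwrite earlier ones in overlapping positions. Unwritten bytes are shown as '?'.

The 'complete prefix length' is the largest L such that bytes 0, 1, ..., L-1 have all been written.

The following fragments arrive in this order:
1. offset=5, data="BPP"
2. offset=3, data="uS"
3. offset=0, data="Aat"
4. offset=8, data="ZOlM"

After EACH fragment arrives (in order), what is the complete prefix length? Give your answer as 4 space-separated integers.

Answer: 0 0 8 12

Derivation:
Fragment 1: offset=5 data="BPP" -> buffer=?????BPP???? -> prefix_len=0
Fragment 2: offset=3 data="uS" -> buffer=???uSBPP???? -> prefix_len=0
Fragment 3: offset=0 data="Aat" -> buffer=AatuSBPP???? -> prefix_len=8
Fragment 4: offset=8 data="ZOlM" -> buffer=AatuSBPPZOlM -> prefix_len=12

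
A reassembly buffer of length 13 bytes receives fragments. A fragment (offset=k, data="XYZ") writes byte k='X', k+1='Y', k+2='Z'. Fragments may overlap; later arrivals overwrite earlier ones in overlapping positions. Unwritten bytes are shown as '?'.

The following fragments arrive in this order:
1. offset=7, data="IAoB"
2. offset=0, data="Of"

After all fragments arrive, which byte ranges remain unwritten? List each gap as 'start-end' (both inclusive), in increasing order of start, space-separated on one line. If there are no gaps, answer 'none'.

Answer: 2-6 11-12

Derivation:
Fragment 1: offset=7 len=4
Fragment 2: offset=0 len=2
Gaps: 2-6 11-12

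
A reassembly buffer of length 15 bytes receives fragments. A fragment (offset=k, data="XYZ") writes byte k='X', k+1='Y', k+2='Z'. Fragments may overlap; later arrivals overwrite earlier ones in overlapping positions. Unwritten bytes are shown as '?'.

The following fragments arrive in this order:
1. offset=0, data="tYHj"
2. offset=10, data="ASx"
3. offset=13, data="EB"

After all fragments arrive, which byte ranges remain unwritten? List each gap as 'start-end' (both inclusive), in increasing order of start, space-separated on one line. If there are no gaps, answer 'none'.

Answer: 4-9

Derivation:
Fragment 1: offset=0 len=4
Fragment 2: offset=10 len=3
Fragment 3: offset=13 len=2
Gaps: 4-9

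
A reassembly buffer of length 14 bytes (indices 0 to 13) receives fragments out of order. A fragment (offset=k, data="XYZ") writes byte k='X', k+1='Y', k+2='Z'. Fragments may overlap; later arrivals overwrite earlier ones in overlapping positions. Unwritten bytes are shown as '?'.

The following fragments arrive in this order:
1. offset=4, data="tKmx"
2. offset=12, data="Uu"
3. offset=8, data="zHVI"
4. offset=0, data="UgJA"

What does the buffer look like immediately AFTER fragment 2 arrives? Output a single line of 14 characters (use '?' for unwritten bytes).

Answer: ????tKmx????Uu

Derivation:
Fragment 1: offset=4 data="tKmx" -> buffer=????tKmx??????
Fragment 2: offset=12 data="Uu" -> buffer=????tKmx????Uu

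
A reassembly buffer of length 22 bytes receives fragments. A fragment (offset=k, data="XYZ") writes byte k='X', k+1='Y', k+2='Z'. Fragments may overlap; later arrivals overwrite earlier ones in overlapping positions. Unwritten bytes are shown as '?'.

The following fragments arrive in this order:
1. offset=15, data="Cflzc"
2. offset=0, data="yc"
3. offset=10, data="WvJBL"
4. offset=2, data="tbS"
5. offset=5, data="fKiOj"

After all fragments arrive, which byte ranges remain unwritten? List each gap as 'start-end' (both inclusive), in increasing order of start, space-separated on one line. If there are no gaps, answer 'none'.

Answer: 20-21

Derivation:
Fragment 1: offset=15 len=5
Fragment 2: offset=0 len=2
Fragment 3: offset=10 len=5
Fragment 4: offset=2 len=3
Fragment 5: offset=5 len=5
Gaps: 20-21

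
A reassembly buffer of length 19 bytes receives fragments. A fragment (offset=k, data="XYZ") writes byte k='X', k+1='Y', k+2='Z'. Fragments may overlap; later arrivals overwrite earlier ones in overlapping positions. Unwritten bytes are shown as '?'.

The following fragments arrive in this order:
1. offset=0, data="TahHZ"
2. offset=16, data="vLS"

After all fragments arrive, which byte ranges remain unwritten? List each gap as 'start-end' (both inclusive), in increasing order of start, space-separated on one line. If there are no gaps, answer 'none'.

Fragment 1: offset=0 len=5
Fragment 2: offset=16 len=3
Gaps: 5-15

Answer: 5-15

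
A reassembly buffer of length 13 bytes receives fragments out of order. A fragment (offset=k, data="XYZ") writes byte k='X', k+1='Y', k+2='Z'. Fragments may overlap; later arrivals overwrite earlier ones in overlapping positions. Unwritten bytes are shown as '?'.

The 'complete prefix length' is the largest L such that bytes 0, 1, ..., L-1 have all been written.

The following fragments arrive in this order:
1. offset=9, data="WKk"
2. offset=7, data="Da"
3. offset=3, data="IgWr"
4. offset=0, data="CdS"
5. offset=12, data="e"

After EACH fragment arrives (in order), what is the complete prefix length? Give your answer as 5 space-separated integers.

Answer: 0 0 0 12 13

Derivation:
Fragment 1: offset=9 data="WKk" -> buffer=?????????WKk? -> prefix_len=0
Fragment 2: offset=7 data="Da" -> buffer=???????DaWKk? -> prefix_len=0
Fragment 3: offset=3 data="IgWr" -> buffer=???IgWrDaWKk? -> prefix_len=0
Fragment 4: offset=0 data="CdS" -> buffer=CdSIgWrDaWKk? -> prefix_len=12
Fragment 5: offset=12 data="e" -> buffer=CdSIgWrDaWKke -> prefix_len=13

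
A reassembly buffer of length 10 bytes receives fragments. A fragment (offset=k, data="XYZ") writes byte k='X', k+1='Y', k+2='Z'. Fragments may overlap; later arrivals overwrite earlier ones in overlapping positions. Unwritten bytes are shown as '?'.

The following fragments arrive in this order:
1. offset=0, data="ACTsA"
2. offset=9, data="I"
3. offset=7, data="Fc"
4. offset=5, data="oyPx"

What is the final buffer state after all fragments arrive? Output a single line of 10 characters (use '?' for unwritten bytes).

Fragment 1: offset=0 data="ACTsA" -> buffer=ACTsA?????
Fragment 2: offset=9 data="I" -> buffer=ACTsA????I
Fragment 3: offset=7 data="Fc" -> buffer=ACTsA??FcI
Fragment 4: offset=5 data="oyPx" -> buffer=ACTsAoyPxI

Answer: ACTsAoyPxI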